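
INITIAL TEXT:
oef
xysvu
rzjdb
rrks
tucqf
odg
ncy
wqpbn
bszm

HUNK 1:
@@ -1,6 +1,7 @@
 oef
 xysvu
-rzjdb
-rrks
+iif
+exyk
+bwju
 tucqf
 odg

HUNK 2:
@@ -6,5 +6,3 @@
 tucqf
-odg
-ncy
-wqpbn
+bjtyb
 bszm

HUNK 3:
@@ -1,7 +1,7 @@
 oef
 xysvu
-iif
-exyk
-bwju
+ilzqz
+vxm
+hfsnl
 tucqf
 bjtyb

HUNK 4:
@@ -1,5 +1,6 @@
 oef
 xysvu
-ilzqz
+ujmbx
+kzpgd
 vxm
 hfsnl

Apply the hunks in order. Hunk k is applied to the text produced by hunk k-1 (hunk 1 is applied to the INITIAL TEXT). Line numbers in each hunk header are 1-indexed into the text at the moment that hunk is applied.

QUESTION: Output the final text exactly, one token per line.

Answer: oef
xysvu
ujmbx
kzpgd
vxm
hfsnl
tucqf
bjtyb
bszm

Derivation:
Hunk 1: at line 1 remove [rzjdb,rrks] add [iif,exyk,bwju] -> 10 lines: oef xysvu iif exyk bwju tucqf odg ncy wqpbn bszm
Hunk 2: at line 6 remove [odg,ncy,wqpbn] add [bjtyb] -> 8 lines: oef xysvu iif exyk bwju tucqf bjtyb bszm
Hunk 3: at line 1 remove [iif,exyk,bwju] add [ilzqz,vxm,hfsnl] -> 8 lines: oef xysvu ilzqz vxm hfsnl tucqf bjtyb bszm
Hunk 4: at line 1 remove [ilzqz] add [ujmbx,kzpgd] -> 9 lines: oef xysvu ujmbx kzpgd vxm hfsnl tucqf bjtyb bszm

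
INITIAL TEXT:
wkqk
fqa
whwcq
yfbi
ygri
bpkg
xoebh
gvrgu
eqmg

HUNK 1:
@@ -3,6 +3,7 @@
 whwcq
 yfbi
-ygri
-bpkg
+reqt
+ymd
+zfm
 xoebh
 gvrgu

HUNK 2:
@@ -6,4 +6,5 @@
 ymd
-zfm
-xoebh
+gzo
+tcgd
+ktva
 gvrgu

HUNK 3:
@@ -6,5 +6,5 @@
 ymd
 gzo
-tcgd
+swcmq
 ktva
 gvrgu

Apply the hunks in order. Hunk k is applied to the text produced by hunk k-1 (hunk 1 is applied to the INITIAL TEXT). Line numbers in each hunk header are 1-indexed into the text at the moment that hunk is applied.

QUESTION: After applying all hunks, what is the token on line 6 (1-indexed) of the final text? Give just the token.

Hunk 1: at line 3 remove [ygri,bpkg] add [reqt,ymd,zfm] -> 10 lines: wkqk fqa whwcq yfbi reqt ymd zfm xoebh gvrgu eqmg
Hunk 2: at line 6 remove [zfm,xoebh] add [gzo,tcgd,ktva] -> 11 lines: wkqk fqa whwcq yfbi reqt ymd gzo tcgd ktva gvrgu eqmg
Hunk 3: at line 6 remove [tcgd] add [swcmq] -> 11 lines: wkqk fqa whwcq yfbi reqt ymd gzo swcmq ktva gvrgu eqmg
Final line 6: ymd

Answer: ymd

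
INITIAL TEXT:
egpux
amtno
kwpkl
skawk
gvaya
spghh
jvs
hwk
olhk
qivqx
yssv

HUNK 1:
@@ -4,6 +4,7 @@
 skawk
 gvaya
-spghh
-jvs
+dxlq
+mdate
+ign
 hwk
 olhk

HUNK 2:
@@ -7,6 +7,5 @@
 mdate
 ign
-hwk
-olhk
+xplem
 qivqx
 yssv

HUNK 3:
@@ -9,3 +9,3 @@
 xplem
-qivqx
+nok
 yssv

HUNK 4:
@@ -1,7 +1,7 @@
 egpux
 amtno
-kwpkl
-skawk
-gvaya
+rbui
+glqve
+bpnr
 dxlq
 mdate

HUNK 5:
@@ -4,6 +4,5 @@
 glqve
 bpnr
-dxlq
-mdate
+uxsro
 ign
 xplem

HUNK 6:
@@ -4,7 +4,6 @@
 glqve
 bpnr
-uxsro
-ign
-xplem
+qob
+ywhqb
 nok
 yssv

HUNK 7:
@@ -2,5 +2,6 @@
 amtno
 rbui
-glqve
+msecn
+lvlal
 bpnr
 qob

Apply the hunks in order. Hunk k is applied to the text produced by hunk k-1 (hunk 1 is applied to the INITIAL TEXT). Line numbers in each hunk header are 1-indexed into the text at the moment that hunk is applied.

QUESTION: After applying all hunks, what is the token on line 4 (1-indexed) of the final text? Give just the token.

Hunk 1: at line 4 remove [spghh,jvs] add [dxlq,mdate,ign] -> 12 lines: egpux amtno kwpkl skawk gvaya dxlq mdate ign hwk olhk qivqx yssv
Hunk 2: at line 7 remove [hwk,olhk] add [xplem] -> 11 lines: egpux amtno kwpkl skawk gvaya dxlq mdate ign xplem qivqx yssv
Hunk 3: at line 9 remove [qivqx] add [nok] -> 11 lines: egpux amtno kwpkl skawk gvaya dxlq mdate ign xplem nok yssv
Hunk 4: at line 1 remove [kwpkl,skawk,gvaya] add [rbui,glqve,bpnr] -> 11 lines: egpux amtno rbui glqve bpnr dxlq mdate ign xplem nok yssv
Hunk 5: at line 4 remove [dxlq,mdate] add [uxsro] -> 10 lines: egpux amtno rbui glqve bpnr uxsro ign xplem nok yssv
Hunk 6: at line 4 remove [uxsro,ign,xplem] add [qob,ywhqb] -> 9 lines: egpux amtno rbui glqve bpnr qob ywhqb nok yssv
Hunk 7: at line 2 remove [glqve] add [msecn,lvlal] -> 10 lines: egpux amtno rbui msecn lvlal bpnr qob ywhqb nok yssv
Final line 4: msecn

Answer: msecn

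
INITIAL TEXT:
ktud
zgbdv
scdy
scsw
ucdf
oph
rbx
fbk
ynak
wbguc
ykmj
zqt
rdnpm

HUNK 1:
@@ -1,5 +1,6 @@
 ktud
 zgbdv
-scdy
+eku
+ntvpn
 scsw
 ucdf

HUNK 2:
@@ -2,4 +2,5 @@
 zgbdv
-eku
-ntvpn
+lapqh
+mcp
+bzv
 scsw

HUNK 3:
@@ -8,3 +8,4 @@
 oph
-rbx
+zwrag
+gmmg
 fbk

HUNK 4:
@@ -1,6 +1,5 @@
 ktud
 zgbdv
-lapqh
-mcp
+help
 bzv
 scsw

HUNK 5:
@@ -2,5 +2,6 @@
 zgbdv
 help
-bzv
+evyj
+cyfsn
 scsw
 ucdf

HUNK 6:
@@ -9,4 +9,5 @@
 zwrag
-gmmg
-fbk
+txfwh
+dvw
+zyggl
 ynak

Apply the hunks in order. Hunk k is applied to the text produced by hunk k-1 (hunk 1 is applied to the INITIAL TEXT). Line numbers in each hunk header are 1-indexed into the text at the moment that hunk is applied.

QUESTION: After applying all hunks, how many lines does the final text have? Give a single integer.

Hunk 1: at line 1 remove [scdy] add [eku,ntvpn] -> 14 lines: ktud zgbdv eku ntvpn scsw ucdf oph rbx fbk ynak wbguc ykmj zqt rdnpm
Hunk 2: at line 2 remove [eku,ntvpn] add [lapqh,mcp,bzv] -> 15 lines: ktud zgbdv lapqh mcp bzv scsw ucdf oph rbx fbk ynak wbguc ykmj zqt rdnpm
Hunk 3: at line 8 remove [rbx] add [zwrag,gmmg] -> 16 lines: ktud zgbdv lapqh mcp bzv scsw ucdf oph zwrag gmmg fbk ynak wbguc ykmj zqt rdnpm
Hunk 4: at line 1 remove [lapqh,mcp] add [help] -> 15 lines: ktud zgbdv help bzv scsw ucdf oph zwrag gmmg fbk ynak wbguc ykmj zqt rdnpm
Hunk 5: at line 2 remove [bzv] add [evyj,cyfsn] -> 16 lines: ktud zgbdv help evyj cyfsn scsw ucdf oph zwrag gmmg fbk ynak wbguc ykmj zqt rdnpm
Hunk 6: at line 9 remove [gmmg,fbk] add [txfwh,dvw,zyggl] -> 17 lines: ktud zgbdv help evyj cyfsn scsw ucdf oph zwrag txfwh dvw zyggl ynak wbguc ykmj zqt rdnpm
Final line count: 17

Answer: 17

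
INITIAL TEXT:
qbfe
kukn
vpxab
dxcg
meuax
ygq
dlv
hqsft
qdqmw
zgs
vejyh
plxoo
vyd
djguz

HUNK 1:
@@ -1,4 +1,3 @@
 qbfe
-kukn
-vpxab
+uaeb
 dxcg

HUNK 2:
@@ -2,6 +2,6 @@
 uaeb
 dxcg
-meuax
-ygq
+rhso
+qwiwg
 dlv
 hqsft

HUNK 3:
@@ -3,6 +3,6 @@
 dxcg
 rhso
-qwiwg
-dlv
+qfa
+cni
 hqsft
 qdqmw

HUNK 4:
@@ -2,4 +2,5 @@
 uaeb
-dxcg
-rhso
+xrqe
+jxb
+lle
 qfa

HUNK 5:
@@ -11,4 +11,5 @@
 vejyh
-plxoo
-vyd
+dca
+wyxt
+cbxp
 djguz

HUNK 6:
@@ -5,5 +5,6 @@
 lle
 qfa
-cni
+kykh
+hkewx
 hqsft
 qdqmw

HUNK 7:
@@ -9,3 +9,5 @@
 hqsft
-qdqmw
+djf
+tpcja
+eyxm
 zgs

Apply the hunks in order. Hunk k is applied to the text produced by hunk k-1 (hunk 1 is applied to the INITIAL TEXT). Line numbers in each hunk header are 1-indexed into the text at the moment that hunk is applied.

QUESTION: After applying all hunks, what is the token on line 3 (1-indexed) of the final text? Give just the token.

Answer: xrqe

Derivation:
Hunk 1: at line 1 remove [kukn,vpxab] add [uaeb] -> 13 lines: qbfe uaeb dxcg meuax ygq dlv hqsft qdqmw zgs vejyh plxoo vyd djguz
Hunk 2: at line 2 remove [meuax,ygq] add [rhso,qwiwg] -> 13 lines: qbfe uaeb dxcg rhso qwiwg dlv hqsft qdqmw zgs vejyh plxoo vyd djguz
Hunk 3: at line 3 remove [qwiwg,dlv] add [qfa,cni] -> 13 lines: qbfe uaeb dxcg rhso qfa cni hqsft qdqmw zgs vejyh plxoo vyd djguz
Hunk 4: at line 2 remove [dxcg,rhso] add [xrqe,jxb,lle] -> 14 lines: qbfe uaeb xrqe jxb lle qfa cni hqsft qdqmw zgs vejyh plxoo vyd djguz
Hunk 5: at line 11 remove [plxoo,vyd] add [dca,wyxt,cbxp] -> 15 lines: qbfe uaeb xrqe jxb lle qfa cni hqsft qdqmw zgs vejyh dca wyxt cbxp djguz
Hunk 6: at line 5 remove [cni] add [kykh,hkewx] -> 16 lines: qbfe uaeb xrqe jxb lle qfa kykh hkewx hqsft qdqmw zgs vejyh dca wyxt cbxp djguz
Hunk 7: at line 9 remove [qdqmw] add [djf,tpcja,eyxm] -> 18 lines: qbfe uaeb xrqe jxb lle qfa kykh hkewx hqsft djf tpcja eyxm zgs vejyh dca wyxt cbxp djguz
Final line 3: xrqe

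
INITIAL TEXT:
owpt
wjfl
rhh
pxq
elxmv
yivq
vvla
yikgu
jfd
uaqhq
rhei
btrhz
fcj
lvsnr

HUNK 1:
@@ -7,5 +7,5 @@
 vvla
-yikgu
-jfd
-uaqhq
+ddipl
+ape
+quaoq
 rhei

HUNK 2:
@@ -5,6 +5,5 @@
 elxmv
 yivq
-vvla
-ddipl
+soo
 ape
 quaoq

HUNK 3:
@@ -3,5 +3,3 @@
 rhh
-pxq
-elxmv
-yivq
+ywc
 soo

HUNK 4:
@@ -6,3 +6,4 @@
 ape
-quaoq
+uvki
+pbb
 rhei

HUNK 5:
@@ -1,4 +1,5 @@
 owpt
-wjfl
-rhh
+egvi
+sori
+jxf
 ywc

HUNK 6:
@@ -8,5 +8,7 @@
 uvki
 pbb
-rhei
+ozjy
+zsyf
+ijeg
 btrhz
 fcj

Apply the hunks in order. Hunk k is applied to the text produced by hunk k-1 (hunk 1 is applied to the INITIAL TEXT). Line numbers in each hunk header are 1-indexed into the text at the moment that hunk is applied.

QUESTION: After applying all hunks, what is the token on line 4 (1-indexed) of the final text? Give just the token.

Answer: jxf

Derivation:
Hunk 1: at line 7 remove [yikgu,jfd,uaqhq] add [ddipl,ape,quaoq] -> 14 lines: owpt wjfl rhh pxq elxmv yivq vvla ddipl ape quaoq rhei btrhz fcj lvsnr
Hunk 2: at line 5 remove [vvla,ddipl] add [soo] -> 13 lines: owpt wjfl rhh pxq elxmv yivq soo ape quaoq rhei btrhz fcj lvsnr
Hunk 3: at line 3 remove [pxq,elxmv,yivq] add [ywc] -> 11 lines: owpt wjfl rhh ywc soo ape quaoq rhei btrhz fcj lvsnr
Hunk 4: at line 6 remove [quaoq] add [uvki,pbb] -> 12 lines: owpt wjfl rhh ywc soo ape uvki pbb rhei btrhz fcj lvsnr
Hunk 5: at line 1 remove [wjfl,rhh] add [egvi,sori,jxf] -> 13 lines: owpt egvi sori jxf ywc soo ape uvki pbb rhei btrhz fcj lvsnr
Hunk 6: at line 8 remove [rhei] add [ozjy,zsyf,ijeg] -> 15 lines: owpt egvi sori jxf ywc soo ape uvki pbb ozjy zsyf ijeg btrhz fcj lvsnr
Final line 4: jxf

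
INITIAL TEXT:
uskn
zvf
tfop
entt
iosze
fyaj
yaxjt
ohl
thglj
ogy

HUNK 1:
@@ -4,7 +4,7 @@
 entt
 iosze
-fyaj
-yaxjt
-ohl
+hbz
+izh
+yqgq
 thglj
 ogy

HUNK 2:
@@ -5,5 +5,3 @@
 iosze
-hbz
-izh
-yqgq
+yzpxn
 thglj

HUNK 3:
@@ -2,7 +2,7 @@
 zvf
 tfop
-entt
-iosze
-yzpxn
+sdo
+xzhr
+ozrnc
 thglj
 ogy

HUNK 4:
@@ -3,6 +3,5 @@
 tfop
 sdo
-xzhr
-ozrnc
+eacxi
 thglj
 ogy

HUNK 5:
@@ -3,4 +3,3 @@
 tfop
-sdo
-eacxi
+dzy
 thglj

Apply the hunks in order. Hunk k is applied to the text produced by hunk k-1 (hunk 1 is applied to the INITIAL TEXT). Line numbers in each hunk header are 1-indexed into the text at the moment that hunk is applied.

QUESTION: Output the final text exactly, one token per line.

Hunk 1: at line 4 remove [fyaj,yaxjt,ohl] add [hbz,izh,yqgq] -> 10 lines: uskn zvf tfop entt iosze hbz izh yqgq thglj ogy
Hunk 2: at line 5 remove [hbz,izh,yqgq] add [yzpxn] -> 8 lines: uskn zvf tfop entt iosze yzpxn thglj ogy
Hunk 3: at line 2 remove [entt,iosze,yzpxn] add [sdo,xzhr,ozrnc] -> 8 lines: uskn zvf tfop sdo xzhr ozrnc thglj ogy
Hunk 4: at line 3 remove [xzhr,ozrnc] add [eacxi] -> 7 lines: uskn zvf tfop sdo eacxi thglj ogy
Hunk 5: at line 3 remove [sdo,eacxi] add [dzy] -> 6 lines: uskn zvf tfop dzy thglj ogy

Answer: uskn
zvf
tfop
dzy
thglj
ogy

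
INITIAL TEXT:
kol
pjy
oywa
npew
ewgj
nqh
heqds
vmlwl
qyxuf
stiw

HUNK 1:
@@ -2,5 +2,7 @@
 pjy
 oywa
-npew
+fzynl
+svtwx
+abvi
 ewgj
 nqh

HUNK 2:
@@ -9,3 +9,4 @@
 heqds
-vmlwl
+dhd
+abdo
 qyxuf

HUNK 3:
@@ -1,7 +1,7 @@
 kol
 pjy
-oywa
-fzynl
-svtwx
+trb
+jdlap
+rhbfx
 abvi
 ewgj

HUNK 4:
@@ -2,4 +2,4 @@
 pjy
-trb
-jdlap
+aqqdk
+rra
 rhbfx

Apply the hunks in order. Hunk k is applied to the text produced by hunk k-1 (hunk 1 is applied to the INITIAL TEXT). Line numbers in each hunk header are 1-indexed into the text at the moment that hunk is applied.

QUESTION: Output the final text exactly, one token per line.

Answer: kol
pjy
aqqdk
rra
rhbfx
abvi
ewgj
nqh
heqds
dhd
abdo
qyxuf
stiw

Derivation:
Hunk 1: at line 2 remove [npew] add [fzynl,svtwx,abvi] -> 12 lines: kol pjy oywa fzynl svtwx abvi ewgj nqh heqds vmlwl qyxuf stiw
Hunk 2: at line 9 remove [vmlwl] add [dhd,abdo] -> 13 lines: kol pjy oywa fzynl svtwx abvi ewgj nqh heqds dhd abdo qyxuf stiw
Hunk 3: at line 1 remove [oywa,fzynl,svtwx] add [trb,jdlap,rhbfx] -> 13 lines: kol pjy trb jdlap rhbfx abvi ewgj nqh heqds dhd abdo qyxuf stiw
Hunk 4: at line 2 remove [trb,jdlap] add [aqqdk,rra] -> 13 lines: kol pjy aqqdk rra rhbfx abvi ewgj nqh heqds dhd abdo qyxuf stiw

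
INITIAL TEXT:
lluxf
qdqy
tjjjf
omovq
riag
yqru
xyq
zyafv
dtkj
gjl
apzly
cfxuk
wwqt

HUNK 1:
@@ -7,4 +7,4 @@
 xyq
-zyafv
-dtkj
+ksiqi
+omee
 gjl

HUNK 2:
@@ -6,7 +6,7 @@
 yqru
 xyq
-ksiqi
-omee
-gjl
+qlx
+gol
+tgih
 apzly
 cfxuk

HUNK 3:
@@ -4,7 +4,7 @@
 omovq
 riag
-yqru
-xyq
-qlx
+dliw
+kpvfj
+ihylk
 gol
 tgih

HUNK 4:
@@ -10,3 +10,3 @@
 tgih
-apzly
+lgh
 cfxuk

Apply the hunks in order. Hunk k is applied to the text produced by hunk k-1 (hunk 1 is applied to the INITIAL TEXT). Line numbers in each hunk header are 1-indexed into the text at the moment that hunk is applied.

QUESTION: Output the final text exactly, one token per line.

Hunk 1: at line 7 remove [zyafv,dtkj] add [ksiqi,omee] -> 13 lines: lluxf qdqy tjjjf omovq riag yqru xyq ksiqi omee gjl apzly cfxuk wwqt
Hunk 2: at line 6 remove [ksiqi,omee,gjl] add [qlx,gol,tgih] -> 13 lines: lluxf qdqy tjjjf omovq riag yqru xyq qlx gol tgih apzly cfxuk wwqt
Hunk 3: at line 4 remove [yqru,xyq,qlx] add [dliw,kpvfj,ihylk] -> 13 lines: lluxf qdqy tjjjf omovq riag dliw kpvfj ihylk gol tgih apzly cfxuk wwqt
Hunk 4: at line 10 remove [apzly] add [lgh] -> 13 lines: lluxf qdqy tjjjf omovq riag dliw kpvfj ihylk gol tgih lgh cfxuk wwqt

Answer: lluxf
qdqy
tjjjf
omovq
riag
dliw
kpvfj
ihylk
gol
tgih
lgh
cfxuk
wwqt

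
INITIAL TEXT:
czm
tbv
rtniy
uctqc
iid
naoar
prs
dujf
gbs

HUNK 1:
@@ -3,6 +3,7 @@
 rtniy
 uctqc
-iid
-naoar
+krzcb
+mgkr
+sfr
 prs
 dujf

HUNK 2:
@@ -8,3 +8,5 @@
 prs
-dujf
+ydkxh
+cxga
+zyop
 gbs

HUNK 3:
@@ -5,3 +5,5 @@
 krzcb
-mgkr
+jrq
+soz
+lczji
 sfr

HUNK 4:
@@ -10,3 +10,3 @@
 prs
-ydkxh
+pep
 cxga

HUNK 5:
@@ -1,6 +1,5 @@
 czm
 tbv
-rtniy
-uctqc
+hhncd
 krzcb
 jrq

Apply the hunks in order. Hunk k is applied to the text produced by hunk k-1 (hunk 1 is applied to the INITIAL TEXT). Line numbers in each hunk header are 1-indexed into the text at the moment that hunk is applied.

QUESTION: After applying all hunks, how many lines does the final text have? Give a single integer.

Answer: 13

Derivation:
Hunk 1: at line 3 remove [iid,naoar] add [krzcb,mgkr,sfr] -> 10 lines: czm tbv rtniy uctqc krzcb mgkr sfr prs dujf gbs
Hunk 2: at line 8 remove [dujf] add [ydkxh,cxga,zyop] -> 12 lines: czm tbv rtniy uctqc krzcb mgkr sfr prs ydkxh cxga zyop gbs
Hunk 3: at line 5 remove [mgkr] add [jrq,soz,lczji] -> 14 lines: czm tbv rtniy uctqc krzcb jrq soz lczji sfr prs ydkxh cxga zyop gbs
Hunk 4: at line 10 remove [ydkxh] add [pep] -> 14 lines: czm tbv rtniy uctqc krzcb jrq soz lczji sfr prs pep cxga zyop gbs
Hunk 5: at line 1 remove [rtniy,uctqc] add [hhncd] -> 13 lines: czm tbv hhncd krzcb jrq soz lczji sfr prs pep cxga zyop gbs
Final line count: 13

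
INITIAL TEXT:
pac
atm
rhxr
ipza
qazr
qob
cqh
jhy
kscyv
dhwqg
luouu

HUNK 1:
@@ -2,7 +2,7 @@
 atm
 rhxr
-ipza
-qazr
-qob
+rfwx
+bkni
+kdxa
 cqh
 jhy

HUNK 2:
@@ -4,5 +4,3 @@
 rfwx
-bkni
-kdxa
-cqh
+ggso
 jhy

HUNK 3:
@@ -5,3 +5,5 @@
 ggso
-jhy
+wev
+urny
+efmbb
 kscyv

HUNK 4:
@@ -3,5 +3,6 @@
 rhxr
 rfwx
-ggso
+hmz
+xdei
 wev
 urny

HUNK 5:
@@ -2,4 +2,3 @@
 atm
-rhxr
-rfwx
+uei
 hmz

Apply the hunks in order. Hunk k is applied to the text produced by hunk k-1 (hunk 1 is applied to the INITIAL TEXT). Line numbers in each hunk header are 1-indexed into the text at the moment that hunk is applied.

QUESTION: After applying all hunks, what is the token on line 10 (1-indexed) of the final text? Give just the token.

Hunk 1: at line 2 remove [ipza,qazr,qob] add [rfwx,bkni,kdxa] -> 11 lines: pac atm rhxr rfwx bkni kdxa cqh jhy kscyv dhwqg luouu
Hunk 2: at line 4 remove [bkni,kdxa,cqh] add [ggso] -> 9 lines: pac atm rhxr rfwx ggso jhy kscyv dhwqg luouu
Hunk 3: at line 5 remove [jhy] add [wev,urny,efmbb] -> 11 lines: pac atm rhxr rfwx ggso wev urny efmbb kscyv dhwqg luouu
Hunk 4: at line 3 remove [ggso] add [hmz,xdei] -> 12 lines: pac atm rhxr rfwx hmz xdei wev urny efmbb kscyv dhwqg luouu
Hunk 5: at line 2 remove [rhxr,rfwx] add [uei] -> 11 lines: pac atm uei hmz xdei wev urny efmbb kscyv dhwqg luouu
Final line 10: dhwqg

Answer: dhwqg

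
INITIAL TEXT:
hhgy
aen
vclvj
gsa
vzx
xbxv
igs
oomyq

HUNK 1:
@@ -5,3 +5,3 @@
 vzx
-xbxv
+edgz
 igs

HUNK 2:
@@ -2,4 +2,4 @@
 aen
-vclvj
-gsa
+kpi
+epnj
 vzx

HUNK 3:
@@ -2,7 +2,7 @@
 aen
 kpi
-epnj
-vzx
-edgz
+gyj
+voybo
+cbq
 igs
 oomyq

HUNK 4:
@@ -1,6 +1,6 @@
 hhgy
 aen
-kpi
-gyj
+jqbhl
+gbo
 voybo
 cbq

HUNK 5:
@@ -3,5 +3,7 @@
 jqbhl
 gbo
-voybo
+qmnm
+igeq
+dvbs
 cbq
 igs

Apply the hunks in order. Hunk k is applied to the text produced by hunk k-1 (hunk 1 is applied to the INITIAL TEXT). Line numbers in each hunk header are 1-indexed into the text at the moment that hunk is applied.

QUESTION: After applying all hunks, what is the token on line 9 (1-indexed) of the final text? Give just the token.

Hunk 1: at line 5 remove [xbxv] add [edgz] -> 8 lines: hhgy aen vclvj gsa vzx edgz igs oomyq
Hunk 2: at line 2 remove [vclvj,gsa] add [kpi,epnj] -> 8 lines: hhgy aen kpi epnj vzx edgz igs oomyq
Hunk 3: at line 2 remove [epnj,vzx,edgz] add [gyj,voybo,cbq] -> 8 lines: hhgy aen kpi gyj voybo cbq igs oomyq
Hunk 4: at line 1 remove [kpi,gyj] add [jqbhl,gbo] -> 8 lines: hhgy aen jqbhl gbo voybo cbq igs oomyq
Hunk 5: at line 3 remove [voybo] add [qmnm,igeq,dvbs] -> 10 lines: hhgy aen jqbhl gbo qmnm igeq dvbs cbq igs oomyq
Final line 9: igs

Answer: igs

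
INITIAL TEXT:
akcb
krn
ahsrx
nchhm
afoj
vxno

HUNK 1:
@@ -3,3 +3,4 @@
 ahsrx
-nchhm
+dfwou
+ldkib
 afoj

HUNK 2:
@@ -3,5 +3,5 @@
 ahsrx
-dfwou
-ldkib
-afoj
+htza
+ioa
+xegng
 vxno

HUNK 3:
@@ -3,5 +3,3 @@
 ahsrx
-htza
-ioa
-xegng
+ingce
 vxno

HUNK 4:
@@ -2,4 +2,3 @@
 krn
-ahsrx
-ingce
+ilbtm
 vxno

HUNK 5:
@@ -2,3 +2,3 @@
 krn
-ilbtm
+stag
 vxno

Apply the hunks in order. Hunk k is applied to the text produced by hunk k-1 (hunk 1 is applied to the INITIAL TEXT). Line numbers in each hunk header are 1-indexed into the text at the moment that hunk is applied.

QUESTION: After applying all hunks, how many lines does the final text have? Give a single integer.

Answer: 4

Derivation:
Hunk 1: at line 3 remove [nchhm] add [dfwou,ldkib] -> 7 lines: akcb krn ahsrx dfwou ldkib afoj vxno
Hunk 2: at line 3 remove [dfwou,ldkib,afoj] add [htza,ioa,xegng] -> 7 lines: akcb krn ahsrx htza ioa xegng vxno
Hunk 3: at line 3 remove [htza,ioa,xegng] add [ingce] -> 5 lines: akcb krn ahsrx ingce vxno
Hunk 4: at line 2 remove [ahsrx,ingce] add [ilbtm] -> 4 lines: akcb krn ilbtm vxno
Hunk 5: at line 2 remove [ilbtm] add [stag] -> 4 lines: akcb krn stag vxno
Final line count: 4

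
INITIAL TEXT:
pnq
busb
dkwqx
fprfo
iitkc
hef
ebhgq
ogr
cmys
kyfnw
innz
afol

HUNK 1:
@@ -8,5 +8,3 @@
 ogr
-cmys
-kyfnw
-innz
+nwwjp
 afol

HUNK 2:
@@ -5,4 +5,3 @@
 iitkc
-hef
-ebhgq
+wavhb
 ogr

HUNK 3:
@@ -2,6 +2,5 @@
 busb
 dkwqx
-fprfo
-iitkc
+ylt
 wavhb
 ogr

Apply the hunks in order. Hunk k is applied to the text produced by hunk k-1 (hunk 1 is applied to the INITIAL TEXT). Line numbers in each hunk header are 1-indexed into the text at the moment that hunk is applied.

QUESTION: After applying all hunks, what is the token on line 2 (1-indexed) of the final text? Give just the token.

Answer: busb

Derivation:
Hunk 1: at line 8 remove [cmys,kyfnw,innz] add [nwwjp] -> 10 lines: pnq busb dkwqx fprfo iitkc hef ebhgq ogr nwwjp afol
Hunk 2: at line 5 remove [hef,ebhgq] add [wavhb] -> 9 lines: pnq busb dkwqx fprfo iitkc wavhb ogr nwwjp afol
Hunk 3: at line 2 remove [fprfo,iitkc] add [ylt] -> 8 lines: pnq busb dkwqx ylt wavhb ogr nwwjp afol
Final line 2: busb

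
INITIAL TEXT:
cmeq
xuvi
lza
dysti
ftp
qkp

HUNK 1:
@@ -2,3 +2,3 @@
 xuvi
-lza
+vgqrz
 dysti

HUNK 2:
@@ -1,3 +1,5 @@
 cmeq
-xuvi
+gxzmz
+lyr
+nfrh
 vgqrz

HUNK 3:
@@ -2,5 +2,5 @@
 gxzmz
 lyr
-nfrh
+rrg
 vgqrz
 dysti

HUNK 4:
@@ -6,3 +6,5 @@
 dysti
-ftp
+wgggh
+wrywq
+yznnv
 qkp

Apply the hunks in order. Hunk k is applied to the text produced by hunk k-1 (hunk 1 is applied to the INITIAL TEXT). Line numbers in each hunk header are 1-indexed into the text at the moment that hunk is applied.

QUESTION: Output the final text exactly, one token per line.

Answer: cmeq
gxzmz
lyr
rrg
vgqrz
dysti
wgggh
wrywq
yznnv
qkp

Derivation:
Hunk 1: at line 2 remove [lza] add [vgqrz] -> 6 lines: cmeq xuvi vgqrz dysti ftp qkp
Hunk 2: at line 1 remove [xuvi] add [gxzmz,lyr,nfrh] -> 8 lines: cmeq gxzmz lyr nfrh vgqrz dysti ftp qkp
Hunk 3: at line 2 remove [nfrh] add [rrg] -> 8 lines: cmeq gxzmz lyr rrg vgqrz dysti ftp qkp
Hunk 4: at line 6 remove [ftp] add [wgggh,wrywq,yznnv] -> 10 lines: cmeq gxzmz lyr rrg vgqrz dysti wgggh wrywq yznnv qkp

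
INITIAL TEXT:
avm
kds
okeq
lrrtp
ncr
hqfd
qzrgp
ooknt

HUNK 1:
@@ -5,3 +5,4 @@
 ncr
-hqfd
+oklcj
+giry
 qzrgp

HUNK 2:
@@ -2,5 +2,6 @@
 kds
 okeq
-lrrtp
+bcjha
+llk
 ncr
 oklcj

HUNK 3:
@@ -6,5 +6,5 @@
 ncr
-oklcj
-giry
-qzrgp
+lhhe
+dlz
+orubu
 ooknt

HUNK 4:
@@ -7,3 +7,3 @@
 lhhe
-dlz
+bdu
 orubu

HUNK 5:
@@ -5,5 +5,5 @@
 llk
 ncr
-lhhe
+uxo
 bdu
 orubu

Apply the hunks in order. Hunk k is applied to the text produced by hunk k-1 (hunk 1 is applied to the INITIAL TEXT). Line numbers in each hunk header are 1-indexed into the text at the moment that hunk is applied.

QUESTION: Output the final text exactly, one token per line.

Answer: avm
kds
okeq
bcjha
llk
ncr
uxo
bdu
orubu
ooknt

Derivation:
Hunk 1: at line 5 remove [hqfd] add [oklcj,giry] -> 9 lines: avm kds okeq lrrtp ncr oklcj giry qzrgp ooknt
Hunk 2: at line 2 remove [lrrtp] add [bcjha,llk] -> 10 lines: avm kds okeq bcjha llk ncr oklcj giry qzrgp ooknt
Hunk 3: at line 6 remove [oklcj,giry,qzrgp] add [lhhe,dlz,orubu] -> 10 lines: avm kds okeq bcjha llk ncr lhhe dlz orubu ooknt
Hunk 4: at line 7 remove [dlz] add [bdu] -> 10 lines: avm kds okeq bcjha llk ncr lhhe bdu orubu ooknt
Hunk 5: at line 5 remove [lhhe] add [uxo] -> 10 lines: avm kds okeq bcjha llk ncr uxo bdu orubu ooknt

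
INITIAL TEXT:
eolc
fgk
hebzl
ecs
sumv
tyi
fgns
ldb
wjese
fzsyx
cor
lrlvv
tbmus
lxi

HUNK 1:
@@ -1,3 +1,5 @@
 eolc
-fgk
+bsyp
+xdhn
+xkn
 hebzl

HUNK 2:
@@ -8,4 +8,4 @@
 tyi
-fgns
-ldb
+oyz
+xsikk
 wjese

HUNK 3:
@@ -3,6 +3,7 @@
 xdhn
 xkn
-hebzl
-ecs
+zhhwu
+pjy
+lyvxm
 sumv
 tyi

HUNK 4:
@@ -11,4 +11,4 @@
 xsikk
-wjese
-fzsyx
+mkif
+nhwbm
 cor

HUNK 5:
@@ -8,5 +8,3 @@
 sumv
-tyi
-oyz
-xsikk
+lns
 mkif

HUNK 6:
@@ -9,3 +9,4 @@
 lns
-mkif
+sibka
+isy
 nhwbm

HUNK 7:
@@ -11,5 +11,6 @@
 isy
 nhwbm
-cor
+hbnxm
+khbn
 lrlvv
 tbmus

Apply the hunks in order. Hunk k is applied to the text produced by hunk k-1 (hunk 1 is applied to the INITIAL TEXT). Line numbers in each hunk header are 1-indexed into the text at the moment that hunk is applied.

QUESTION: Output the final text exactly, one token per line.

Answer: eolc
bsyp
xdhn
xkn
zhhwu
pjy
lyvxm
sumv
lns
sibka
isy
nhwbm
hbnxm
khbn
lrlvv
tbmus
lxi

Derivation:
Hunk 1: at line 1 remove [fgk] add [bsyp,xdhn,xkn] -> 16 lines: eolc bsyp xdhn xkn hebzl ecs sumv tyi fgns ldb wjese fzsyx cor lrlvv tbmus lxi
Hunk 2: at line 8 remove [fgns,ldb] add [oyz,xsikk] -> 16 lines: eolc bsyp xdhn xkn hebzl ecs sumv tyi oyz xsikk wjese fzsyx cor lrlvv tbmus lxi
Hunk 3: at line 3 remove [hebzl,ecs] add [zhhwu,pjy,lyvxm] -> 17 lines: eolc bsyp xdhn xkn zhhwu pjy lyvxm sumv tyi oyz xsikk wjese fzsyx cor lrlvv tbmus lxi
Hunk 4: at line 11 remove [wjese,fzsyx] add [mkif,nhwbm] -> 17 lines: eolc bsyp xdhn xkn zhhwu pjy lyvxm sumv tyi oyz xsikk mkif nhwbm cor lrlvv tbmus lxi
Hunk 5: at line 8 remove [tyi,oyz,xsikk] add [lns] -> 15 lines: eolc bsyp xdhn xkn zhhwu pjy lyvxm sumv lns mkif nhwbm cor lrlvv tbmus lxi
Hunk 6: at line 9 remove [mkif] add [sibka,isy] -> 16 lines: eolc bsyp xdhn xkn zhhwu pjy lyvxm sumv lns sibka isy nhwbm cor lrlvv tbmus lxi
Hunk 7: at line 11 remove [cor] add [hbnxm,khbn] -> 17 lines: eolc bsyp xdhn xkn zhhwu pjy lyvxm sumv lns sibka isy nhwbm hbnxm khbn lrlvv tbmus lxi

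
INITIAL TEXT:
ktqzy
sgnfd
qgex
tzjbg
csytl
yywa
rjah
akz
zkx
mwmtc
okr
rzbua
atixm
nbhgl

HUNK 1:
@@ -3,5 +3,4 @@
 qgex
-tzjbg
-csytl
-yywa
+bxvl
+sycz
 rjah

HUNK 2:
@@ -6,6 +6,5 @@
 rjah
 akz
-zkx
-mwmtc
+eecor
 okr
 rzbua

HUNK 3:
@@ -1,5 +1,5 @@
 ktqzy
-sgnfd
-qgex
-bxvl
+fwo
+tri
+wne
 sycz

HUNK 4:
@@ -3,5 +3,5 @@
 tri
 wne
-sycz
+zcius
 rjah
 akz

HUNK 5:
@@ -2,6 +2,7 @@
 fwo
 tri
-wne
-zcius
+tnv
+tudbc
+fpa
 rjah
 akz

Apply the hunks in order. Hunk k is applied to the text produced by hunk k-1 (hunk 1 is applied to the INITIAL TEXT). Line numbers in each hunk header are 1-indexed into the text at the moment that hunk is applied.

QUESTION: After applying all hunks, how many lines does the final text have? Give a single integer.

Hunk 1: at line 3 remove [tzjbg,csytl,yywa] add [bxvl,sycz] -> 13 lines: ktqzy sgnfd qgex bxvl sycz rjah akz zkx mwmtc okr rzbua atixm nbhgl
Hunk 2: at line 6 remove [zkx,mwmtc] add [eecor] -> 12 lines: ktqzy sgnfd qgex bxvl sycz rjah akz eecor okr rzbua atixm nbhgl
Hunk 3: at line 1 remove [sgnfd,qgex,bxvl] add [fwo,tri,wne] -> 12 lines: ktqzy fwo tri wne sycz rjah akz eecor okr rzbua atixm nbhgl
Hunk 4: at line 3 remove [sycz] add [zcius] -> 12 lines: ktqzy fwo tri wne zcius rjah akz eecor okr rzbua atixm nbhgl
Hunk 5: at line 2 remove [wne,zcius] add [tnv,tudbc,fpa] -> 13 lines: ktqzy fwo tri tnv tudbc fpa rjah akz eecor okr rzbua atixm nbhgl
Final line count: 13

Answer: 13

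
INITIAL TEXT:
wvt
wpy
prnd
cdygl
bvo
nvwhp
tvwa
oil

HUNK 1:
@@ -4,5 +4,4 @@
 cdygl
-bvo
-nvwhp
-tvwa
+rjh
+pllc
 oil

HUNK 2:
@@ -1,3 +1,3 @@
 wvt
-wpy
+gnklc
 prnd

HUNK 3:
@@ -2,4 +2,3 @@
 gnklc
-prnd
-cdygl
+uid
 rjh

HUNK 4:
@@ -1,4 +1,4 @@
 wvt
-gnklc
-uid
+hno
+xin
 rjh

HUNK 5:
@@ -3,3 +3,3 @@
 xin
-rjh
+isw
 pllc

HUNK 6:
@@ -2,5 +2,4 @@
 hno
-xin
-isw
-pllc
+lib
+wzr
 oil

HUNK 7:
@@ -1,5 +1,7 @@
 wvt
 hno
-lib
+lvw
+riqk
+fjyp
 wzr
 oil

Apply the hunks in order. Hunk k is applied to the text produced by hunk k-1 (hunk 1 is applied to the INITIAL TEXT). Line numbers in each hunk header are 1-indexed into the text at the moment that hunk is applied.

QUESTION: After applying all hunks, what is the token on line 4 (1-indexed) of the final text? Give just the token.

Answer: riqk

Derivation:
Hunk 1: at line 4 remove [bvo,nvwhp,tvwa] add [rjh,pllc] -> 7 lines: wvt wpy prnd cdygl rjh pllc oil
Hunk 2: at line 1 remove [wpy] add [gnklc] -> 7 lines: wvt gnklc prnd cdygl rjh pllc oil
Hunk 3: at line 2 remove [prnd,cdygl] add [uid] -> 6 lines: wvt gnklc uid rjh pllc oil
Hunk 4: at line 1 remove [gnklc,uid] add [hno,xin] -> 6 lines: wvt hno xin rjh pllc oil
Hunk 5: at line 3 remove [rjh] add [isw] -> 6 lines: wvt hno xin isw pllc oil
Hunk 6: at line 2 remove [xin,isw,pllc] add [lib,wzr] -> 5 lines: wvt hno lib wzr oil
Hunk 7: at line 1 remove [lib] add [lvw,riqk,fjyp] -> 7 lines: wvt hno lvw riqk fjyp wzr oil
Final line 4: riqk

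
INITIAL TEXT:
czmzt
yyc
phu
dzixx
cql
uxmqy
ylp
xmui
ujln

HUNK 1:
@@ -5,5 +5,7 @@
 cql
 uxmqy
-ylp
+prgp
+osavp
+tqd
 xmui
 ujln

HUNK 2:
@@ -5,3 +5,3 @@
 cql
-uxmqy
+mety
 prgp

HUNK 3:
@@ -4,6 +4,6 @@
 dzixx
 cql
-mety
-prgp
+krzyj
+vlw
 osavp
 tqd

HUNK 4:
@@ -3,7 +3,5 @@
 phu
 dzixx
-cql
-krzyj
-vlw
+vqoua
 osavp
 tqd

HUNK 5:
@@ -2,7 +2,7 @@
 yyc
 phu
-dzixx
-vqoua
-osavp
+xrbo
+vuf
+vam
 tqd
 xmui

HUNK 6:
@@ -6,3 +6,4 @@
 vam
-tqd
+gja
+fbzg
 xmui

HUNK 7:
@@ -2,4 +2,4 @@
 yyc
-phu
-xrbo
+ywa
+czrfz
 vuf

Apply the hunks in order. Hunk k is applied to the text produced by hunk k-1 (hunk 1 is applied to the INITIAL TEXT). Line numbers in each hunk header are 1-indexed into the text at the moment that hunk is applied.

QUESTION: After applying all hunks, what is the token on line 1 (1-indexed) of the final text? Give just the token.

Hunk 1: at line 5 remove [ylp] add [prgp,osavp,tqd] -> 11 lines: czmzt yyc phu dzixx cql uxmqy prgp osavp tqd xmui ujln
Hunk 2: at line 5 remove [uxmqy] add [mety] -> 11 lines: czmzt yyc phu dzixx cql mety prgp osavp tqd xmui ujln
Hunk 3: at line 4 remove [mety,prgp] add [krzyj,vlw] -> 11 lines: czmzt yyc phu dzixx cql krzyj vlw osavp tqd xmui ujln
Hunk 4: at line 3 remove [cql,krzyj,vlw] add [vqoua] -> 9 lines: czmzt yyc phu dzixx vqoua osavp tqd xmui ujln
Hunk 5: at line 2 remove [dzixx,vqoua,osavp] add [xrbo,vuf,vam] -> 9 lines: czmzt yyc phu xrbo vuf vam tqd xmui ujln
Hunk 6: at line 6 remove [tqd] add [gja,fbzg] -> 10 lines: czmzt yyc phu xrbo vuf vam gja fbzg xmui ujln
Hunk 7: at line 2 remove [phu,xrbo] add [ywa,czrfz] -> 10 lines: czmzt yyc ywa czrfz vuf vam gja fbzg xmui ujln
Final line 1: czmzt

Answer: czmzt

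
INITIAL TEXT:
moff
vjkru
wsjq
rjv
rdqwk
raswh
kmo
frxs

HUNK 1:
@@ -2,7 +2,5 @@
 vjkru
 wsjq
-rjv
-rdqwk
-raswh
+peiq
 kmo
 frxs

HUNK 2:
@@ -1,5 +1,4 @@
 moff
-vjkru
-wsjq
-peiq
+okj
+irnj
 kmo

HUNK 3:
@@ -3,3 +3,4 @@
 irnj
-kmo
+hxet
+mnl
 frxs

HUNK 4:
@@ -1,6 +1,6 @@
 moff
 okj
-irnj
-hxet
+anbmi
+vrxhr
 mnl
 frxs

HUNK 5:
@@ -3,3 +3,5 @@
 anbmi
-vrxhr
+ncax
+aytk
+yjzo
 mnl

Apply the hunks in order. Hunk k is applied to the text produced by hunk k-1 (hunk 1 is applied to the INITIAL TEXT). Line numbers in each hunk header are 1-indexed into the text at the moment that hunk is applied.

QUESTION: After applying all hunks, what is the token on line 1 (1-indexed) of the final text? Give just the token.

Hunk 1: at line 2 remove [rjv,rdqwk,raswh] add [peiq] -> 6 lines: moff vjkru wsjq peiq kmo frxs
Hunk 2: at line 1 remove [vjkru,wsjq,peiq] add [okj,irnj] -> 5 lines: moff okj irnj kmo frxs
Hunk 3: at line 3 remove [kmo] add [hxet,mnl] -> 6 lines: moff okj irnj hxet mnl frxs
Hunk 4: at line 1 remove [irnj,hxet] add [anbmi,vrxhr] -> 6 lines: moff okj anbmi vrxhr mnl frxs
Hunk 5: at line 3 remove [vrxhr] add [ncax,aytk,yjzo] -> 8 lines: moff okj anbmi ncax aytk yjzo mnl frxs
Final line 1: moff

Answer: moff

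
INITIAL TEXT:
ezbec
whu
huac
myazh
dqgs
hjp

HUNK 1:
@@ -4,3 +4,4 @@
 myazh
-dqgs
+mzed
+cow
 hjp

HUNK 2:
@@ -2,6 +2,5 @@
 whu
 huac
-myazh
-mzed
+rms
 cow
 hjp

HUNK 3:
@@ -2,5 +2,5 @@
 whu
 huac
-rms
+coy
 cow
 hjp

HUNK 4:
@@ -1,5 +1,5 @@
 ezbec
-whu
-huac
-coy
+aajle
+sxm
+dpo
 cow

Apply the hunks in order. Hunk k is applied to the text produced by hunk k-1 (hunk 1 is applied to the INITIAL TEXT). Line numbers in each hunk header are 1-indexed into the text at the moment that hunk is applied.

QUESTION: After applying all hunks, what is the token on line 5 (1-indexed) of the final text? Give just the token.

Hunk 1: at line 4 remove [dqgs] add [mzed,cow] -> 7 lines: ezbec whu huac myazh mzed cow hjp
Hunk 2: at line 2 remove [myazh,mzed] add [rms] -> 6 lines: ezbec whu huac rms cow hjp
Hunk 3: at line 2 remove [rms] add [coy] -> 6 lines: ezbec whu huac coy cow hjp
Hunk 4: at line 1 remove [whu,huac,coy] add [aajle,sxm,dpo] -> 6 lines: ezbec aajle sxm dpo cow hjp
Final line 5: cow

Answer: cow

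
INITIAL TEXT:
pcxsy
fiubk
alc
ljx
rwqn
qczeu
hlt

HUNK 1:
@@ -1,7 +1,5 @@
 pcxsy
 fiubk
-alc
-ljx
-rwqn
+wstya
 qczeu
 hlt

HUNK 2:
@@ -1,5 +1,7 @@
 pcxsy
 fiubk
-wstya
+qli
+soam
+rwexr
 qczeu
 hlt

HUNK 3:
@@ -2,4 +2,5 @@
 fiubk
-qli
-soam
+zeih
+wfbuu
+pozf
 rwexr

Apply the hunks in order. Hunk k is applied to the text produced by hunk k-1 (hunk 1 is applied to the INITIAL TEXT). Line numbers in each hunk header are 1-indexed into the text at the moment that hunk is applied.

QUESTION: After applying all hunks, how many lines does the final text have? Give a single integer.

Hunk 1: at line 1 remove [alc,ljx,rwqn] add [wstya] -> 5 lines: pcxsy fiubk wstya qczeu hlt
Hunk 2: at line 1 remove [wstya] add [qli,soam,rwexr] -> 7 lines: pcxsy fiubk qli soam rwexr qczeu hlt
Hunk 3: at line 2 remove [qli,soam] add [zeih,wfbuu,pozf] -> 8 lines: pcxsy fiubk zeih wfbuu pozf rwexr qczeu hlt
Final line count: 8

Answer: 8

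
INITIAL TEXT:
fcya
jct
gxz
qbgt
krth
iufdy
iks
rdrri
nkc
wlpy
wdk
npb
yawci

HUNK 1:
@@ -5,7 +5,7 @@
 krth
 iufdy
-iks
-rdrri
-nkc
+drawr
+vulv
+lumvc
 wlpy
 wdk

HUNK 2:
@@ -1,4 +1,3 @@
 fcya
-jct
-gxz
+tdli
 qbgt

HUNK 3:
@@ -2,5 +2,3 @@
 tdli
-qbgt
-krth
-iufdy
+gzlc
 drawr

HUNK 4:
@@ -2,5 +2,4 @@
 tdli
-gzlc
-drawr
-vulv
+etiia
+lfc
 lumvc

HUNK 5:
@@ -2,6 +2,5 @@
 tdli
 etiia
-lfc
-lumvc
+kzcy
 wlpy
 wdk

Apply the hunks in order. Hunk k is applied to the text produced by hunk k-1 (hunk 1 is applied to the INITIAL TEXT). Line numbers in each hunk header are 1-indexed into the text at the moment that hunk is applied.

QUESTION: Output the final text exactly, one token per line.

Hunk 1: at line 5 remove [iks,rdrri,nkc] add [drawr,vulv,lumvc] -> 13 lines: fcya jct gxz qbgt krth iufdy drawr vulv lumvc wlpy wdk npb yawci
Hunk 2: at line 1 remove [jct,gxz] add [tdli] -> 12 lines: fcya tdli qbgt krth iufdy drawr vulv lumvc wlpy wdk npb yawci
Hunk 3: at line 2 remove [qbgt,krth,iufdy] add [gzlc] -> 10 lines: fcya tdli gzlc drawr vulv lumvc wlpy wdk npb yawci
Hunk 4: at line 2 remove [gzlc,drawr,vulv] add [etiia,lfc] -> 9 lines: fcya tdli etiia lfc lumvc wlpy wdk npb yawci
Hunk 5: at line 2 remove [lfc,lumvc] add [kzcy] -> 8 lines: fcya tdli etiia kzcy wlpy wdk npb yawci

Answer: fcya
tdli
etiia
kzcy
wlpy
wdk
npb
yawci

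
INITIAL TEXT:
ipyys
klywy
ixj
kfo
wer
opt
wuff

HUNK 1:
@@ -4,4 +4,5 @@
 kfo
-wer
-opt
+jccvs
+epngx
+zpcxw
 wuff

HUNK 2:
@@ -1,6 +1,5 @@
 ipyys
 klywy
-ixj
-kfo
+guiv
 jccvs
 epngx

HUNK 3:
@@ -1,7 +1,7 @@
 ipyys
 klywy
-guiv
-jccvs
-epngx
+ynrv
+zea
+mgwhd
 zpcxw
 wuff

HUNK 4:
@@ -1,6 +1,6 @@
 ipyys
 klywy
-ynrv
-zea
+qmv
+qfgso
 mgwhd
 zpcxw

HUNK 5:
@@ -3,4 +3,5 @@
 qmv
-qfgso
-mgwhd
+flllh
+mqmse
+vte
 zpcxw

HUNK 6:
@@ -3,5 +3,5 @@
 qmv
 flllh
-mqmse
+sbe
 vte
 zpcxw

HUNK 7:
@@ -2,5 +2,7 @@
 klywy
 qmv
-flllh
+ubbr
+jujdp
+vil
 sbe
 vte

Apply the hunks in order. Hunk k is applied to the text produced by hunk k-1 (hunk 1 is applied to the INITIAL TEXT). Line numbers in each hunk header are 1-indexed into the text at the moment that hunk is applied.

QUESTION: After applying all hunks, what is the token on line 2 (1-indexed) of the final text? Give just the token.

Hunk 1: at line 4 remove [wer,opt] add [jccvs,epngx,zpcxw] -> 8 lines: ipyys klywy ixj kfo jccvs epngx zpcxw wuff
Hunk 2: at line 1 remove [ixj,kfo] add [guiv] -> 7 lines: ipyys klywy guiv jccvs epngx zpcxw wuff
Hunk 3: at line 1 remove [guiv,jccvs,epngx] add [ynrv,zea,mgwhd] -> 7 lines: ipyys klywy ynrv zea mgwhd zpcxw wuff
Hunk 4: at line 1 remove [ynrv,zea] add [qmv,qfgso] -> 7 lines: ipyys klywy qmv qfgso mgwhd zpcxw wuff
Hunk 5: at line 3 remove [qfgso,mgwhd] add [flllh,mqmse,vte] -> 8 lines: ipyys klywy qmv flllh mqmse vte zpcxw wuff
Hunk 6: at line 3 remove [mqmse] add [sbe] -> 8 lines: ipyys klywy qmv flllh sbe vte zpcxw wuff
Hunk 7: at line 2 remove [flllh] add [ubbr,jujdp,vil] -> 10 lines: ipyys klywy qmv ubbr jujdp vil sbe vte zpcxw wuff
Final line 2: klywy

Answer: klywy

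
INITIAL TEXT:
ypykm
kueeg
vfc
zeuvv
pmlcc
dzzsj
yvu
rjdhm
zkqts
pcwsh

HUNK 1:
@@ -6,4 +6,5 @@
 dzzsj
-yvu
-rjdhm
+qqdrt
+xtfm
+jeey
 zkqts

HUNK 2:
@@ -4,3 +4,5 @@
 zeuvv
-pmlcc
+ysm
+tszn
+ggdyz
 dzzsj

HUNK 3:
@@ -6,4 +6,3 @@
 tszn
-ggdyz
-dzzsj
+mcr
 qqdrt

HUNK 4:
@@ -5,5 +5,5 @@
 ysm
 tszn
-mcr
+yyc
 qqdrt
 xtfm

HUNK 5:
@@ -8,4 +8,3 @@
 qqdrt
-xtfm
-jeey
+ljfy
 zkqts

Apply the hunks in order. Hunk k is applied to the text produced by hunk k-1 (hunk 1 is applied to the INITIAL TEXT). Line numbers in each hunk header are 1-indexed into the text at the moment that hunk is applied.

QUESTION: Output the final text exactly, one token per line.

Answer: ypykm
kueeg
vfc
zeuvv
ysm
tszn
yyc
qqdrt
ljfy
zkqts
pcwsh

Derivation:
Hunk 1: at line 6 remove [yvu,rjdhm] add [qqdrt,xtfm,jeey] -> 11 lines: ypykm kueeg vfc zeuvv pmlcc dzzsj qqdrt xtfm jeey zkqts pcwsh
Hunk 2: at line 4 remove [pmlcc] add [ysm,tszn,ggdyz] -> 13 lines: ypykm kueeg vfc zeuvv ysm tszn ggdyz dzzsj qqdrt xtfm jeey zkqts pcwsh
Hunk 3: at line 6 remove [ggdyz,dzzsj] add [mcr] -> 12 lines: ypykm kueeg vfc zeuvv ysm tszn mcr qqdrt xtfm jeey zkqts pcwsh
Hunk 4: at line 5 remove [mcr] add [yyc] -> 12 lines: ypykm kueeg vfc zeuvv ysm tszn yyc qqdrt xtfm jeey zkqts pcwsh
Hunk 5: at line 8 remove [xtfm,jeey] add [ljfy] -> 11 lines: ypykm kueeg vfc zeuvv ysm tszn yyc qqdrt ljfy zkqts pcwsh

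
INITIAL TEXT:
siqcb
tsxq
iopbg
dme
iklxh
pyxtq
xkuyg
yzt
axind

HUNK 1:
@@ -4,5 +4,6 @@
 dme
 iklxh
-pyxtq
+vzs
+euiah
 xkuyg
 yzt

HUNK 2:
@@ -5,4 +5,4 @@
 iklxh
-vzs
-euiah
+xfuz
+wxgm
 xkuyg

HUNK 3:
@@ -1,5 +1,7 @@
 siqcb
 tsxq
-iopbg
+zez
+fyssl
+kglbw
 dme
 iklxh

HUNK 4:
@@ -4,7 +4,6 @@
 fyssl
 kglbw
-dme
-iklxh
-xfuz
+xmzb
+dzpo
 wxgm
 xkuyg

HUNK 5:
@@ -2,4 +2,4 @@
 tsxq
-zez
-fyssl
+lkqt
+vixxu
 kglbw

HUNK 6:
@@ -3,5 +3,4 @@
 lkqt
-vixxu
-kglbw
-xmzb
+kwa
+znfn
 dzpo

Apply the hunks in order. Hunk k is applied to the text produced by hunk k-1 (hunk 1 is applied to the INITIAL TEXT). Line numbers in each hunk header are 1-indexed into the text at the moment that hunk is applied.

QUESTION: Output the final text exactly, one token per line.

Hunk 1: at line 4 remove [pyxtq] add [vzs,euiah] -> 10 lines: siqcb tsxq iopbg dme iklxh vzs euiah xkuyg yzt axind
Hunk 2: at line 5 remove [vzs,euiah] add [xfuz,wxgm] -> 10 lines: siqcb tsxq iopbg dme iklxh xfuz wxgm xkuyg yzt axind
Hunk 3: at line 1 remove [iopbg] add [zez,fyssl,kglbw] -> 12 lines: siqcb tsxq zez fyssl kglbw dme iklxh xfuz wxgm xkuyg yzt axind
Hunk 4: at line 4 remove [dme,iklxh,xfuz] add [xmzb,dzpo] -> 11 lines: siqcb tsxq zez fyssl kglbw xmzb dzpo wxgm xkuyg yzt axind
Hunk 5: at line 2 remove [zez,fyssl] add [lkqt,vixxu] -> 11 lines: siqcb tsxq lkqt vixxu kglbw xmzb dzpo wxgm xkuyg yzt axind
Hunk 6: at line 3 remove [vixxu,kglbw,xmzb] add [kwa,znfn] -> 10 lines: siqcb tsxq lkqt kwa znfn dzpo wxgm xkuyg yzt axind

Answer: siqcb
tsxq
lkqt
kwa
znfn
dzpo
wxgm
xkuyg
yzt
axind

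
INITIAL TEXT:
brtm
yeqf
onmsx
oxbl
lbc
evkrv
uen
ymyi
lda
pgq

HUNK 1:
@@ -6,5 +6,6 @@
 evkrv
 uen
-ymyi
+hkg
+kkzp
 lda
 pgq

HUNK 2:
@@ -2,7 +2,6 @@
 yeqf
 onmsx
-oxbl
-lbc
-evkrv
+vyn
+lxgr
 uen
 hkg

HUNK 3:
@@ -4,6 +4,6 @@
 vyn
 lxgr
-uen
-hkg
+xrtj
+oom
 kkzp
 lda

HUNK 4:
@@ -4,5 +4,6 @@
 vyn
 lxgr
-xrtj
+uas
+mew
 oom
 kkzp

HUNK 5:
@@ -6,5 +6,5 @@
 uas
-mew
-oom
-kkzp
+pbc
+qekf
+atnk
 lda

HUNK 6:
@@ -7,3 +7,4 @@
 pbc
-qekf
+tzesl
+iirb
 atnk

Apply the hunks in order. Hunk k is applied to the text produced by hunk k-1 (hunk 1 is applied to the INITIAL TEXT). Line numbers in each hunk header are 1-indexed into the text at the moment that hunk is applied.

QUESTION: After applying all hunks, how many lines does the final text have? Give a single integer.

Answer: 12

Derivation:
Hunk 1: at line 6 remove [ymyi] add [hkg,kkzp] -> 11 lines: brtm yeqf onmsx oxbl lbc evkrv uen hkg kkzp lda pgq
Hunk 2: at line 2 remove [oxbl,lbc,evkrv] add [vyn,lxgr] -> 10 lines: brtm yeqf onmsx vyn lxgr uen hkg kkzp lda pgq
Hunk 3: at line 4 remove [uen,hkg] add [xrtj,oom] -> 10 lines: brtm yeqf onmsx vyn lxgr xrtj oom kkzp lda pgq
Hunk 4: at line 4 remove [xrtj] add [uas,mew] -> 11 lines: brtm yeqf onmsx vyn lxgr uas mew oom kkzp lda pgq
Hunk 5: at line 6 remove [mew,oom,kkzp] add [pbc,qekf,atnk] -> 11 lines: brtm yeqf onmsx vyn lxgr uas pbc qekf atnk lda pgq
Hunk 6: at line 7 remove [qekf] add [tzesl,iirb] -> 12 lines: brtm yeqf onmsx vyn lxgr uas pbc tzesl iirb atnk lda pgq
Final line count: 12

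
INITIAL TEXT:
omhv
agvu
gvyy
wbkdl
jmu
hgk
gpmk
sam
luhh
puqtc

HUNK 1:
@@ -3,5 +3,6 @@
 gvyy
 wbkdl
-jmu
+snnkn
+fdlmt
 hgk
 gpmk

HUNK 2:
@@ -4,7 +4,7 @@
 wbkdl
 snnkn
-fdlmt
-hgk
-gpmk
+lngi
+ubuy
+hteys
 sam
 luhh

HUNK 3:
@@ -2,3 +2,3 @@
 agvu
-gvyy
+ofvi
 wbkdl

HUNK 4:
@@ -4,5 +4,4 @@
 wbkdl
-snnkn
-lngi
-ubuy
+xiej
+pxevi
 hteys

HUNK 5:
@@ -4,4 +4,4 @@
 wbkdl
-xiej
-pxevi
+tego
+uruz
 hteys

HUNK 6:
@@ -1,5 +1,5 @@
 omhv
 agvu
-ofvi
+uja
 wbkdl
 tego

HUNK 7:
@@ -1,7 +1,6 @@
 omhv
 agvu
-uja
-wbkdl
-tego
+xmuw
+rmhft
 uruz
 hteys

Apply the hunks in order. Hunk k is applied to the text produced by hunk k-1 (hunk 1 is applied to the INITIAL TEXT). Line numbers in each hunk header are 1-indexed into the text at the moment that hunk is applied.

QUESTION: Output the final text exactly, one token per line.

Answer: omhv
agvu
xmuw
rmhft
uruz
hteys
sam
luhh
puqtc

Derivation:
Hunk 1: at line 3 remove [jmu] add [snnkn,fdlmt] -> 11 lines: omhv agvu gvyy wbkdl snnkn fdlmt hgk gpmk sam luhh puqtc
Hunk 2: at line 4 remove [fdlmt,hgk,gpmk] add [lngi,ubuy,hteys] -> 11 lines: omhv agvu gvyy wbkdl snnkn lngi ubuy hteys sam luhh puqtc
Hunk 3: at line 2 remove [gvyy] add [ofvi] -> 11 lines: omhv agvu ofvi wbkdl snnkn lngi ubuy hteys sam luhh puqtc
Hunk 4: at line 4 remove [snnkn,lngi,ubuy] add [xiej,pxevi] -> 10 lines: omhv agvu ofvi wbkdl xiej pxevi hteys sam luhh puqtc
Hunk 5: at line 4 remove [xiej,pxevi] add [tego,uruz] -> 10 lines: omhv agvu ofvi wbkdl tego uruz hteys sam luhh puqtc
Hunk 6: at line 1 remove [ofvi] add [uja] -> 10 lines: omhv agvu uja wbkdl tego uruz hteys sam luhh puqtc
Hunk 7: at line 1 remove [uja,wbkdl,tego] add [xmuw,rmhft] -> 9 lines: omhv agvu xmuw rmhft uruz hteys sam luhh puqtc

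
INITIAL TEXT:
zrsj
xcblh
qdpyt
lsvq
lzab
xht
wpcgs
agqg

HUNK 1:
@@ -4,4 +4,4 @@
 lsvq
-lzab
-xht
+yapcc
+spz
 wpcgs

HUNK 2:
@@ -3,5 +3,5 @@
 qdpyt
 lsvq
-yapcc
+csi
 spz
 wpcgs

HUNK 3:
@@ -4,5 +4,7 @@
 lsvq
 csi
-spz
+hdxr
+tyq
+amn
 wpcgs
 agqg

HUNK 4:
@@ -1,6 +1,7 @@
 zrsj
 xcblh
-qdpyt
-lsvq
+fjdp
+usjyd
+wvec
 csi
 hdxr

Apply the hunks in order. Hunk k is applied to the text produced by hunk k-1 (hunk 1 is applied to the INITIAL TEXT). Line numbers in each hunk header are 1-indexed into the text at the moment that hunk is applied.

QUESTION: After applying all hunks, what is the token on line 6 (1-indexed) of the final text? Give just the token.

Answer: csi

Derivation:
Hunk 1: at line 4 remove [lzab,xht] add [yapcc,spz] -> 8 lines: zrsj xcblh qdpyt lsvq yapcc spz wpcgs agqg
Hunk 2: at line 3 remove [yapcc] add [csi] -> 8 lines: zrsj xcblh qdpyt lsvq csi spz wpcgs agqg
Hunk 3: at line 4 remove [spz] add [hdxr,tyq,amn] -> 10 lines: zrsj xcblh qdpyt lsvq csi hdxr tyq amn wpcgs agqg
Hunk 4: at line 1 remove [qdpyt,lsvq] add [fjdp,usjyd,wvec] -> 11 lines: zrsj xcblh fjdp usjyd wvec csi hdxr tyq amn wpcgs agqg
Final line 6: csi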